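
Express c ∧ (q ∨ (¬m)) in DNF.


Step 1: Distribute ∧ over ∨: c ∧ (q ∨ (¬m)) = (c ∧ q) ∨ (c ∧ (¬m)).

(c ∧ q) ∨ (c ∧ (¬m))


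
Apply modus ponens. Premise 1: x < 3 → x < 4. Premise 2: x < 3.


Modus ponens: from (P → Q) and P, infer Q.
P = 'x < 3' is asserted, and P → Q holds, so Q follows.

x < 4.


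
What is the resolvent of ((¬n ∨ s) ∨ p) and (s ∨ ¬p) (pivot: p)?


The clauses contain complementary literals p and ¬p.
Resolution eliminates this pair and disjoins the remaining literals (merging duplicates).

(¬n ∨ s)


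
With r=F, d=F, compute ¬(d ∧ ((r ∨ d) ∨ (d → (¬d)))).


Substitute r=F, d=F:
r ∨ d = F ∨ F = F
¬d = T
d → (¬d) = F → T = T
(r ∨ d) ∨ (d → (¬d)) = F ∨ T = T
d ∧ ((r ∨ d) ∨ (d → (¬d))) = F ∧ T = F
¬(d ∧ ((r ∨ d) ∨ (d → (¬d)))) = T

T


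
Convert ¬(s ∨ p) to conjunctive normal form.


Step 1: Apply De Morgan: ¬(s ∨ p) = ¬s ∧ ¬p.

(¬s) ∧ (¬p)


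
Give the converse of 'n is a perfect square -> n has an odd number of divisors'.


The converse of (P → Q) is (Q → P). It is not in general equivalent to the original.
Here P = 'n is a perfect square' and Q = 'n has an odd number of divisors'.

If n has an odd number of divisors, then n is a perfect square.


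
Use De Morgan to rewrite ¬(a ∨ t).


De Morgan: the negation of a disjunction is the conjunction of the negations.
Distribute ¬ across ∨, flipping it to ∧, and negate each literal.

(¬a) ∧ (¬t)


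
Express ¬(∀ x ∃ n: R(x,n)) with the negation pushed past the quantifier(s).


Negation flips each quantifier (∀↔∃) and negates the inner predicate.
¬(∀ x ∃ n: φ) = ∃ x ∀ n: ¬φ.

∃ x ∀ n: ¬(R(x,n))


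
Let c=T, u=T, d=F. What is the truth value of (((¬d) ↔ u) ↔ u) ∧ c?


Substitute c=T, u=T, d=F:
¬d = T
(¬d) ↔ u = T ↔ T = T
((¬d) ↔ u) ↔ u = T ↔ T = T
(((¬d) ↔ u) ↔ u) ∧ c = T ∧ T = T

T


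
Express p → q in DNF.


Step 1: Rewrite p → q as ¬p ∨ q.

(¬p) ∨ q


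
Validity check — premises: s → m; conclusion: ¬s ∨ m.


This matches the form of material implication: the conclusion follows in every model of the premises.

Valid.


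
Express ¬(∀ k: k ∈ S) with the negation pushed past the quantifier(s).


¬(∀ x: φ) = ∃ x: ¬φ, and ¬(∃ x: φ) = ∀ x: ¬φ.
Apply to the universal statement.

∃ k: ¬(k ∈ S)


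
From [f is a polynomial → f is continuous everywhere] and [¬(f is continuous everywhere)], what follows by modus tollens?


Modus tollens: from (P → Q) and ¬Q, infer ¬P.
Q = 'f is continuous everywhere' is denied; since P → Q, P must also fail.

Not (f is a polynomial).


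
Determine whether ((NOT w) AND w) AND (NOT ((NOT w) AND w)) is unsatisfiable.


Truth table over {w}:
w | φ
-----
F | F
T | F
Every row is false.

Yes, it is a contradiction.


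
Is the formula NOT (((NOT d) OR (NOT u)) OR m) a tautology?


Build the truth table over {d, m, u}:
d | m | u | φ
-------------
F | F | F | F
T | F | F | F
F | T | F | F
T | T | F | F
F | F | T | F
T | F | T | T
F | T | T | F
T | T | T | F
Counterexample at row 1: with d=F, m=F, u=F, the formula is F.

No, it is not a tautology.


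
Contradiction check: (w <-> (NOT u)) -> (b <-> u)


Truth table over {b, u, w}:
b | u | w | φ
-------------
F | F | F | T
T | F | F | T
F | T | F | F
T | T | F | T
F | F | T | T
T | F | T | F
F | T | T | T
T | T | T | T
Satisfying assignment at row 1: b=F, u=F, w=F gives T.

No, it is not a contradiction.


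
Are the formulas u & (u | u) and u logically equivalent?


Compare truth tables:
u | φ | ψ
---------
False | False | False
True | True | True
The columns φ and ψ agree on every row.

Yes, they are logically equivalent.


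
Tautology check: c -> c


Build the truth table over {c}:
c | φ
-----
F | T
T | T
Every row evaluates to true.

Yes, it is a tautology.


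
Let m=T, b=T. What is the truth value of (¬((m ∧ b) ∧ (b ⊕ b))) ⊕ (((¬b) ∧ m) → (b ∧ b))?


Substitute m=T, b=T:
m ∧ b = T ∧ T = T
b ⊕ b = T ⊕ T = F
(m ∧ b) ∧ (b ⊕ b) = T ∧ F = F
¬((m ∧ b) ∧ (b ⊕ b)) = T
¬b = F
(¬b) ∧ m = F ∧ T = F
b ∧ b = T ∧ T = T
((¬b) ∧ m) → (b ∧ b) = F → T = T
(¬((m ∧ b) ∧ (b ⊕ b))) ⊕ (((¬b) ∧ m) → (b ∧ b)) = T ⊕ T = F

F


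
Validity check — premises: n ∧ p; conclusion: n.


This matches the form of conjunction elimination: the conclusion follows in every model of the premises.

Valid.


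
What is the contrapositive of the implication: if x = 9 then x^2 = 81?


The contrapositive of (P → Q) is (¬Q → ¬P); it is logically equivalent to the original.
Here P = 'x = 9' and Q = 'x^2 = 81'.

If not (x^2 = 81), then not (x = 9).


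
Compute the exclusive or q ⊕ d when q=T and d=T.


Exclusive or is true when exactly one operand is true.
Substitute: q=T, d=T.
T ⊕ T evaluates to F.

F


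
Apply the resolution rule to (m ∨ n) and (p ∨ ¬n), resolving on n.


The clauses contain complementary literals n and ¬n.
Resolution eliminates this pair and disjoins the remaining literals (merging duplicates).

(m ∨ p)


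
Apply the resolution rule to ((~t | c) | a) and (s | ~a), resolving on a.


The clauses contain complementary literals a and ~a.
Resolution eliminates this pair and disjoins the remaining literals (merging duplicates).

((~t | c) | s)


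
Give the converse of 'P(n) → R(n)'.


The converse of (P → Q) is (Q → P). It is not in general equivalent to the original.
Here P = 'P(n)' and Q = 'R(n)'.

If R(n), then P(n).


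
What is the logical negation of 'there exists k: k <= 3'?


¬(for all x: φ) = there exists x: ¬φ, and ¬(there exists x: φ) = for all x: ¬φ.
Apply to the existential statement.

for all k: NOT(k <= 3)


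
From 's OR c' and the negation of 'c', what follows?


Disjunctive syllogism: from (P ∨ Q) and ¬P, infer Q.
One disjunct, 'c', is ruled out; the other must hold.

s


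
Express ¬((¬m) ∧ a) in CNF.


Step 1: Apply De Morgan: ¬((¬m) ∧ a) = ¬(¬m) ∨ ¬a.
Step 2: Eliminate any double negations (¬¬X = X).

m ∨ (¬a)


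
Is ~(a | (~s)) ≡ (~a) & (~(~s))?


Compare truth tables:
a | s | φ | ψ
-------------
False | False | False | False
True | False | False | False
False | True | True | True
True | True | False | False
The columns φ and ψ agree on every row.

Yes, they are logically equivalent.


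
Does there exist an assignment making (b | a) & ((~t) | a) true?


Search for a satisfying assignment over {a, b, t}.
Try a=True, b=False, t=False: the formula evaluates to True.
A satisfying assignment exists.

Satisfiable.


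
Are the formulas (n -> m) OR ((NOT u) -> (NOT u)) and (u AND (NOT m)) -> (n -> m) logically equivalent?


Compare truth tables:
m | n | u | φ | ψ
-----------------
F | F | F | T | T
T | F | F | T | T
F | T | F | T | T
T | T | F | T | T
F | F | T | T | T
T | F | T | T | T
F | T | T | T | F
T | T | T | T | T
They differ at row 7 (m=F, n=T, u=T): φ=T but ψ=F.

No, they are not logically equivalent.


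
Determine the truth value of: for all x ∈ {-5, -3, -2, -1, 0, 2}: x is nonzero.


Evaluate the predicate on each element: -5:T, -3:T, -2:T, -1:T, 0:F, 2:T.
Counterexample x = 0 fails the predicate.

F


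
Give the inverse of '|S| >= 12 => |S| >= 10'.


The inverse of (P → Q) is (¬P → ¬Q). It is equivalent to the converse, not to the original.
Here P = '|S| >= 12' and Q = '|S| >= 10'.

If not (|S| >= 12), then not (|S| >= 10).


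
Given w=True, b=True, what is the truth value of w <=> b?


Biconditional is true when both operands have the same truth value.
Substitute: w=True, b=True.
True <=> True evaluates to True.

True


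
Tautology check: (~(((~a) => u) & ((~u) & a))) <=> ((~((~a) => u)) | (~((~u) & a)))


Build the truth table over {a, u}:
a | u | φ
---------
False | False | True
True | False | True
False | True | True
True | True | True
Every row evaluates to true.

Yes, it is a tautology.


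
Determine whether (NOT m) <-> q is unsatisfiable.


Truth table over {m, q}:
m | q | φ
---------
F | F | F
T | F | T
F | T | T
T | T | F
Satisfying assignment at row 2: m=T, q=F gives T.

No, it is not a contradiction.


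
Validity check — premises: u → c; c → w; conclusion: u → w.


This matches the form of hypothetical syllogism: the conclusion follows in every model of the premises.

Valid.


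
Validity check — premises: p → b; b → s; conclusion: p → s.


This matches the form of hypothetical syllogism: the conclusion follows in every model of the premises.

Valid.


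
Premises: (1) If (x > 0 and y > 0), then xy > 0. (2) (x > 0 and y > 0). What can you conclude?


Modus ponens: from (P → Q) and P, infer Q.
P = '(x > 0 and y > 0)' is asserted, and P → Q holds, so Q follows.

xy > 0.


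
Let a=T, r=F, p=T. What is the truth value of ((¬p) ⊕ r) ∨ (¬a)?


Substitute a=T, r=F, p=T:
¬p = F
(¬p) ⊕ r = F ⊕ F = F
¬a = F
((¬p) ⊕ r) ∨ (¬a) = F ∨ F = F

F


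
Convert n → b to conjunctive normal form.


Step 1: Rewrite n → b as ¬n ∨ b.

(¬n) ∨ b


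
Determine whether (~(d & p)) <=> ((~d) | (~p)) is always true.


Build the truth table over {d, p}:
d | p | φ
---------
False | False | True
True | False | True
False | True | True
True | True | True
Every row evaluates to true.

Yes, it is a tautology.


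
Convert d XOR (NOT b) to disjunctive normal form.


Step 1: d ⊕ (¬b) is true exactly when they disagree: (d ∧ ¬(¬b)) ∨ (¬d ∧ (¬b)).
Step 2: Eliminate any double negations (¬¬X = X).

(d AND b) OR ((NOT d) AND (NOT b))


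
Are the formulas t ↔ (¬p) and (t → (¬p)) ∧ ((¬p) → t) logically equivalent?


Compare truth tables:
p | t | φ | ψ
-------------
F | F | F | F
T | F | T | T
F | T | T | T
T | T | F | F
The columns φ and ψ agree on every row.

Yes, they are logically equivalent.


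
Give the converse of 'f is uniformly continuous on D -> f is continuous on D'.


The converse of (P → Q) is (Q → P). It is not in general equivalent to the original.
Here P = 'f is uniformly continuous on D' and Q = 'f is continuous on D'.

If f is continuous on D, then f is uniformly continuous on D.


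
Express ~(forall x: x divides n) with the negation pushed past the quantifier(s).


¬(forall x: φ) = exists x: ¬φ, and ¬(exists x: φ) = forall x: ¬φ.
Apply to the universal statement.

exists x: ~(x divides n)


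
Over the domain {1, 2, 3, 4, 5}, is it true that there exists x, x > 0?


Evaluate the predicate on each element: 1:T, 2:T, 3:T, 4:T, 5:T.
Witness x = 1 satisfies the predicate.

T


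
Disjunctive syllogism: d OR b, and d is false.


Disjunctive syllogism: from (P ∨ Q) and ¬P, infer Q.
One disjunct, 'd', is ruled out; the other must hold.

b


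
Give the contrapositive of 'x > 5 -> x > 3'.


The contrapositive of (P → Q) is (¬Q → ¬P); it is logically equivalent to the original.
Here P = 'x > 5' and Q = 'x > 3'.

If not (x > 3), then not (x > 5).


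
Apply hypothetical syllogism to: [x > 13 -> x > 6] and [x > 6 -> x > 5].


Hypothetical syllogism: from (P → Q) and (Q → R), infer (P → R).
Chain the two implications through the shared middle term 'x > 6'.

x > 13 -> x > 5


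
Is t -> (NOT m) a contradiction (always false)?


Truth table over {m, t}:
m | t | φ
---------
F | F | T
T | F | T
F | T | T
T | T | F
Satisfying assignment at row 1: m=F, t=F gives T.

No, it is not a contradiction.


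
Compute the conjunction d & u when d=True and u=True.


Conjunction is true only when both operands are true.
Substitute: d=True, u=True.
True & True evaluates to True.

True


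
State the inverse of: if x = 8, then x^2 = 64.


The inverse of (P → Q) is (¬P → ¬Q). It is equivalent to the converse, not to the original.
Here P = 'x = 8' and Q = 'x^2 = 64'.

If not (x = 8), then not (x^2 = 64).


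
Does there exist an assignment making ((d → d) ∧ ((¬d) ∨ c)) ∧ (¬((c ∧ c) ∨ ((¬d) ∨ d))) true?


Check all 4 assignments over {c, d}:
c | d | φ
---------
F | F | F
T | F | F
F | T | F
T | T | F
No assignment makes the formula true.

Unsatisfiable.


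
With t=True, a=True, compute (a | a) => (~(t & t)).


Substitute t=True, a=True:
a | a = True | True = True
t & t = True & True = True
~(t & t) = False
(a | a) => (~(t & t)) = True => False = False

False


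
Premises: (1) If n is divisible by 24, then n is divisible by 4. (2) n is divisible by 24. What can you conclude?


Modus ponens: from (P → Q) and P, infer Q.
P = 'n is divisible by 24' is asserted, and P → Q holds, so Q follows.

n is divisible by 4.


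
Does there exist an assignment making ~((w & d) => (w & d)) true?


Check all 4 assignments over {d, w}:
d | w | φ
---------
False | False | False
True | False | False
False | True | False
True | True | False
No assignment makes the formula true.

Unsatisfiable.


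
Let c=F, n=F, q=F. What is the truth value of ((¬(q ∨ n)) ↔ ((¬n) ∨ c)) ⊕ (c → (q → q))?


Substitute c=F, n=F, q=F:
q ∨ n = F ∨ F = F
¬(q ∨ n) = T
¬n = T
(¬n) ∨ c = T ∨ F = T
(¬(q ∨ n)) ↔ ((¬n) ∨ c) = T ↔ T = T
q → q = F → F = T
c → (q → q) = F → T = T
((¬(q ∨ n)) ↔ ((¬n) ∨ c)) ⊕ (c → (q → q)) = T ⊕ T = F

F


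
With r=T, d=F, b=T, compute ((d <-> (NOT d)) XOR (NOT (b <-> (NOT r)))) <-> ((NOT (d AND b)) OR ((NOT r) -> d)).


Substitute r=T, d=F, b=T:
… (earlier sub-steps elided)
NOT r = F
b <-> (NOT r) = T <-> F = F
NOT (b <-> (NOT r)) = T
(d <-> (NOT d)) XOR (NOT (b <-> (NOT r))) = F XOR T = T
d AND b = F AND T = F
NOT (d AND b) = T
NOT r = F
(NOT r) -> d = F -> F = T
(NOT (d AND b)) OR ((NOT r) -> d) = T OR T = T
((d <-> (NOT d)) XOR (NOT (b <-> (NOT r)))) <-> ((NOT (d AND b)) OR ((NOT r) -> d)) = T <-> T = T

T


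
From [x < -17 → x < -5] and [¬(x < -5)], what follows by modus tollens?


Modus tollens: from (P → Q) and ¬Q, infer ¬P.
Q = 'x < -5' is denied; since P → Q, P must also fail.

Not (x < -17).


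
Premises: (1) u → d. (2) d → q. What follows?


Hypothetical syllogism: from (P → Q) and (Q → R), infer (P → R).
Chain the two implications through the shared middle term 'd'.

u → q


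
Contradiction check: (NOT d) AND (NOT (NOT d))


Truth table over {d}:
d | φ
-----
F | F
T | F
Every row is false.

Yes, it is a contradiction.


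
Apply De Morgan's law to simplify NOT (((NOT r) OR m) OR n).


De Morgan: the negation of a disjunction is the conjunction of the negations.
Distribute NOT across OR, flipping it to AND, and negate each literal.

(r AND (NOT m)) AND (NOT n)


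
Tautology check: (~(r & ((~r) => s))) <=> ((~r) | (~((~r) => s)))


Build the truth table over {r, s}:
r | s | φ
---------
False | False | True
True | False | True
False | True | True
True | True | True
Every row evaluates to true.

Yes, it is a tautology.


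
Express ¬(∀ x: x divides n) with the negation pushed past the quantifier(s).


¬(∀ x: φ) = ∃ x: ¬φ, and ¬(∃ x: φ) = ∀ x: ¬φ.
Apply to the universal statement.

∃ x: ¬(x divides n)


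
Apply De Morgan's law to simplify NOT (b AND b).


De Morgan: the negation of a conjunction is the disjunction of the negations.
Distribute NOT across AND, flipping it to OR, and negate each literal.

(NOT b) OR (NOT b)


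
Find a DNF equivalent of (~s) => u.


Step 1: Rewrite (¬s) → u as ¬(¬s) ∨ u.
Step 2: Eliminate any double negations (¬¬X = X).

s | u


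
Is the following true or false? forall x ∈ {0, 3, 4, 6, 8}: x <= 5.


Evaluate the predicate on each element: 0:True, 3:True, 4:True, 6:False, 8:False.
Counterexample x = 6 fails the predicate.

False


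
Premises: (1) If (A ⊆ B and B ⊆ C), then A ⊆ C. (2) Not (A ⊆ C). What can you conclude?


Modus tollens: from (P → Q) and ¬Q, infer ¬P.
Q = 'A ⊆ C' is denied; since P → Q, P must also fail.

Not ((A ⊆ B and B ⊆ C)).


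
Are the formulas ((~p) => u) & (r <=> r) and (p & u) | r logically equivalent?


Compare truth tables:
p | r | u | φ | ψ
-----------------
False | False | False | False | False
True | False | False | True | False
False | True | False | False | True
True | True | False | True | True
False | False | True | True | False
True | False | True | True | True
False | True | True | True | True
True | True | True | True | True
They differ at row 2 (p=True, r=False, u=False): φ=True but ψ=False.

No, they are not logically equivalent.


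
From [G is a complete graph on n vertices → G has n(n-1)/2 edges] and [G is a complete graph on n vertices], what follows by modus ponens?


Modus ponens: from (P → Q) and P, infer Q.
P = 'G is a complete graph on n vertices' is asserted, and P → Q holds, so Q follows.

G has n(n-1)/2 edges.


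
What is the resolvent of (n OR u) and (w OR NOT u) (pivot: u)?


The clauses contain complementary literals u and NOTu.
Resolution eliminates this pair and disjoins the remaining literals (merging duplicates).

(n OR w)


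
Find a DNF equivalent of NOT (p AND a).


Step 1: Apply De Morgan: ¬(p ∧ a) = ¬p ∨ ¬a.

(NOT p) OR (NOT a)


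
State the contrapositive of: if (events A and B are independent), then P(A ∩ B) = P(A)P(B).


The contrapositive of (P → Q) is (¬Q → ¬P); it is logically equivalent to the original.
Here P = '(events A and B are independent)' and Q = 'P(A ∩ B) = P(A)P(B)'.

If not (P(A ∩ B) = P(A)P(B)), then not ((events A and B are independent)).


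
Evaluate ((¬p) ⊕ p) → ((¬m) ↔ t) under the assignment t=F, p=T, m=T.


Substitute t=F, p=T, m=T:
¬p = F
(¬p) ⊕ p = F ⊕ T = T
¬m = F
(¬m) ↔ t = F ↔ F = T
((¬p) ⊕ p) → ((¬m) ↔ t) = T → T = T

T


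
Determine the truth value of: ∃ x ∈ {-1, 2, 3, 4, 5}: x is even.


Evaluate the predicate on each element: -1:F, 2:T, 3:F, 4:T, 5:F.
Witness x = 2 satisfies the predicate.

T


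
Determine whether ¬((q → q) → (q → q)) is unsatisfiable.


Truth table over {q}:
q | φ
-----
F | F
T | F
Every row is false.

Yes, it is a contradiction.


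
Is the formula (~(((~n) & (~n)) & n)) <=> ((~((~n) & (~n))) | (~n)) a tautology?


Build the truth table over {n}:
n | φ
-----
False | True
True | True
Every row evaluates to true.

Yes, it is a tautology.


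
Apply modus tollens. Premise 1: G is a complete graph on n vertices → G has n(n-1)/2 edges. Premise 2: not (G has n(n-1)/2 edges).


Modus tollens: from (P → Q) and ¬Q, infer ¬P.
Q = 'G has n(n-1)/2 edges' is denied; since P → Q, P must also fail.

Not (G is a complete graph on n vertices).


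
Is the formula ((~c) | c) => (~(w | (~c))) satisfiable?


Search for a satisfying assignment over {c, w}.
Try c=True, w=False: the formula evaluates to True.
A satisfying assignment exists.

Satisfiable.


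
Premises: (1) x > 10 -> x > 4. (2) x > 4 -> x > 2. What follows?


Hypothetical syllogism: from (P → Q) and (Q → R), infer (P → R).
Chain the two implications through the shared middle term 'x > 4'.

x > 10 -> x > 2


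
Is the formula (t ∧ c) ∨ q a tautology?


Build the truth table over {c, q, t}:
c | q | t | φ
-------------
F | F | F | F
T | F | F | F
F | T | F | T
T | T | F | T
F | F | T | F
T | F | T | T
F | T | T | T
T | T | T | T
Counterexample at row 1: with c=F, q=F, t=F, the formula is F.

No, it is not a tautology.


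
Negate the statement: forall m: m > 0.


¬(forall x: φ) = exists x: ¬φ, and ¬(exists x: φ) = forall x: ¬φ.
Apply to the universal statement.

exists m: ~(m > 0)


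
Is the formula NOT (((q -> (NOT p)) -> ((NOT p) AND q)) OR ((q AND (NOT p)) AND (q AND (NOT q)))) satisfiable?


Search for a satisfying assignment over {p, q}.
Try p=F, q=F: the formula evaluates to T.
A satisfying assignment exists.

Satisfiable.


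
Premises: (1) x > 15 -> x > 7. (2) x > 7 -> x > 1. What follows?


Hypothetical syllogism: from (P → Q) and (Q → R), infer (P → R).
Chain the two implications through the shared middle term 'x > 7'.

x > 15 -> x > 1


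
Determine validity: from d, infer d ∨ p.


This matches the form of disjunction introduction: the conclusion follows in every model of the premises.

Valid.


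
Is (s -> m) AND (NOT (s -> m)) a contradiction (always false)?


Truth table over {m, s}:
m | s | φ
---------
F | F | F
T | F | F
F | T | F
T | T | F
Every row is false.

Yes, it is a contradiction.


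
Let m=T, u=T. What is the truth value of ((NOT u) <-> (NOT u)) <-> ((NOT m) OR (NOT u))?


Substitute m=T, u=T:
NOT u = F
NOT u = F
(NOT u) <-> (NOT u) = F <-> F = T
NOT m = F
NOT u = F
(NOT m) OR (NOT u) = F OR F = F
((NOT u) <-> (NOT u)) <-> ((NOT m) OR (NOT u)) = T <-> F = F

F


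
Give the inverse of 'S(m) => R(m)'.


The inverse of (P → Q) is (¬P → ¬Q). It is equivalent to the converse, not to the original.
Here P = 'S(m)' and Q = 'R(m)'.

If not (S(m)), then not (R(m)).


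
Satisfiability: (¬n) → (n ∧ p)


Search for a satisfying assignment over {n, p}.
Try n=T, p=F: the formula evaluates to T.
A satisfying assignment exists.

Satisfiable.


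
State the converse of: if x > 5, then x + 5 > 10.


The converse of (P → Q) is (Q → P). It is not in general equivalent to the original.
Here P = 'x > 5' and Q = 'x + 5 > 10'.

If x + 5 > 10, then x > 5.


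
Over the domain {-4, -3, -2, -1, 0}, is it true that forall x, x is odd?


Evaluate the predicate on each element: -4:False, -3:True, -2:False, -1:True, 0:False.
Counterexample x = -4 fails the predicate.

False


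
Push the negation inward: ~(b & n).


De Morgan: the negation of a conjunction is the disjunction of the negations.
Distribute ~ across &, flipping it to |, and negate each literal.

(~b) | (~n)


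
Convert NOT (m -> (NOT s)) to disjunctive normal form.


Step 1: Rewrite implication then negate: ¬(¬m ∨ (¬s)) = m ∧ ¬(¬s).
Step 2: Eliminate any double negations (¬¬X = X).

m AND s


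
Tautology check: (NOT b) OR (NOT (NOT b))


Build the truth table over {b}:
b | φ
-----
F | T
T | T
Every row evaluates to true.

Yes, it is a tautology.


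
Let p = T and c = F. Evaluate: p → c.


Implication is false only when antecedent is true and consequent is false.
Substitute: p=T, c=F.
T → F evaluates to F.

F


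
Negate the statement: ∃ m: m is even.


¬(∀ x: φ) = ∃ x: ¬φ, and ¬(∃ x: φ) = ∀ x: ¬φ.
Apply to the existential statement.

∀ m: ¬(m is even)


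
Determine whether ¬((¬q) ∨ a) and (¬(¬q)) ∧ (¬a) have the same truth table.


Compare truth tables:
a | q | φ | ψ
-------------
F | F | F | F
T | F | F | F
F | T | T | T
T | T | F | F
The columns φ and ψ agree on every row.

Yes, they are logically equivalent.


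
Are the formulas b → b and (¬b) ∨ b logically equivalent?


Compare truth tables:
b | φ | ψ
---------
F | T | T
T | T | T
The columns φ and ψ agree on every row.

Yes, they are logically equivalent.


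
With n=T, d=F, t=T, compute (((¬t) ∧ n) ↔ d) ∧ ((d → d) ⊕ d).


Substitute n=T, d=F, t=T:
¬t = F
(¬t) ∧ n = F ∧ T = F
((¬t) ∧ n) ↔ d = F ↔ F = T
d → d = F → F = T
(d → d) ⊕ d = T ⊕ F = T
(((¬t) ∧ n) ↔ d) ∧ ((d → d) ⊕ d) = T ∧ T = T

T


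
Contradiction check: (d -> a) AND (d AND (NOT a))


Truth table over {a, d}:
a | d | φ
---------
F | F | F
T | F | F
F | T | F
T | T | F
Every row is false.

Yes, it is a contradiction.


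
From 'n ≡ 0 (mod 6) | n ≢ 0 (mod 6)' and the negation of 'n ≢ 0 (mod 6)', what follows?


Disjunctive syllogism: from (P ∨ Q) and ¬P, infer Q.
One disjunct, 'n ≢ 0 (mod 6)', is ruled out; the other must hold.

n ≡ 0 (mod 6)


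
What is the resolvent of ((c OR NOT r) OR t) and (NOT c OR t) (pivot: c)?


The clauses contain complementary literals c and NOTc.
Resolution eliminates this pair and disjoins the remaining literals (merging duplicates).

(NOT r OR t)


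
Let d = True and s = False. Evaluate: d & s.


Conjunction is true only when both operands are true.
Substitute: d=True, s=False.
True & False evaluates to False.

False


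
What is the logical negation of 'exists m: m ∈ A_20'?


¬(forall x: φ) = exists x: ¬φ, and ¬(exists x: φ) = forall x: ¬φ.
Apply to the existential statement.

forall m: ~(m ∈ A_20)


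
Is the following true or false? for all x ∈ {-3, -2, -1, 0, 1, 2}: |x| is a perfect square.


Evaluate the predicate on each element: -3:F, -2:F, -1:T, 0:T, 1:T, 2:F.
Counterexample x = -3 fails the predicate.

F


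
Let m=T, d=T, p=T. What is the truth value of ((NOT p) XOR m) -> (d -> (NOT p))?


Substitute m=T, d=T, p=T:
NOT p = F
(NOT p) XOR m = F XOR T = T
NOT p = F
d -> (NOT p) = T -> F = F
((NOT p) XOR m) -> (d -> (NOT p)) = T -> F = F

F


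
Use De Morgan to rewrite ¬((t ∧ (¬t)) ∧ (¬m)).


De Morgan: the negation of a conjunction is the disjunction of the negations.
Distribute ¬ across ∧, flipping it to ∨, and negate each literal.

((¬t) ∨ t) ∨ m


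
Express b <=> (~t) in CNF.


Step 1: Rewrite b ↔ (¬t) as (b → (¬t)) ∧ ((¬t) → b).
Step 2: Rewrite each implication as a disjunction.
Step 3: Eliminate any double negations (¬¬X = X).

((~b) | (~t)) & (t | b)


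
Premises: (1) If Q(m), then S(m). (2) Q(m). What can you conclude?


Modus ponens: from (P → Q) and P, infer Q.
P = 'Q(m)' is asserted, and P → Q holds, so Q follows.

S(m).


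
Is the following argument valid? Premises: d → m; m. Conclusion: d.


This is affirming the consequent (fallacy). There exist truth assignments where the premises are all true but the conclusion is false.

Invalid.


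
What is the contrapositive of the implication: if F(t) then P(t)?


The contrapositive of (P → Q) is (¬Q → ¬P); it is logically equivalent to the original.
Here P = 'F(t)' and Q = 'P(t)'.

If not (P(t)), then not (F(t)).


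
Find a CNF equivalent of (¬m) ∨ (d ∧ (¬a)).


Step 1: Distribute ∨ over ∧: (¬m) ∨ (d ∧ (¬a)) = ((¬m) ∨ d) ∧ ((¬m) ∨ (¬a)).

((¬m) ∨ d) ∧ ((¬m) ∨ (¬a))


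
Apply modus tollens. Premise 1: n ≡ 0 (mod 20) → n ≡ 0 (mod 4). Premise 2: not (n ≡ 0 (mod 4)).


Modus tollens: from (P → Q) and ¬Q, infer ¬P.
Q = 'n ≡ 0 (mod 4)' is denied; since P → Q, P must also fail.

Not (n ≡ 0 (mod 20)).


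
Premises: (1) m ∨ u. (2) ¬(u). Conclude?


Disjunctive syllogism: from (P ∨ Q) and ¬P, infer Q.
One disjunct, 'u', is ruled out; the other must hold.

m


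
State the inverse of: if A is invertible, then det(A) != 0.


The inverse of (P → Q) is (¬P → ¬Q). It is equivalent to the converse, not to the original.
Here P = 'A is invertible' and Q = 'det(A) != 0'.

If not (A is invertible), then not (det(A) != 0).


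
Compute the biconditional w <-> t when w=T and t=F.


Biconditional is true when both operands have the same truth value.
Substitute: w=T, t=F.
T <-> F evaluates to F.

F


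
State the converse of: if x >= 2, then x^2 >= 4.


The converse of (P → Q) is (Q → P). It is not in general equivalent to the original.
Here P = 'x >= 2' and Q = 'x^2 >= 4'.

If x^2 >= 4, then x >= 2.


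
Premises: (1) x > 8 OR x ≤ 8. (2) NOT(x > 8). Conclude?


Disjunctive syllogism: from (P ∨ Q) and ¬P, infer Q.
One disjunct, 'x > 8', is ruled out; the other must hold.

x ≤ 8


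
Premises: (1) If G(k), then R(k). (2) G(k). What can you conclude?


Modus ponens: from (P → Q) and P, infer Q.
P = 'G(k)' is asserted, and P → Q holds, so Q follows.

R(k).


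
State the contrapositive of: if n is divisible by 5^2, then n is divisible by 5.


The contrapositive of (P → Q) is (¬Q → ¬P); it is logically equivalent to the original.
Here P = 'n is divisible by 5^2' and Q = 'n is divisible by 5'.

If not (n is divisible by 5), then not (n is divisible by 5^2).


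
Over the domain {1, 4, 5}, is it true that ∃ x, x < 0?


Evaluate the predicate on each element: 1:F, 4:F, 5:F.
No element satisfies the predicate.

F


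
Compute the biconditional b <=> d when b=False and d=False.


Biconditional is true when both operands have the same truth value.
Substitute: b=False, d=False.
False <=> False evaluates to True.

True


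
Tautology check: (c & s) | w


Build the truth table over {c, s, w}:
c | s | w | φ
-------------
False | False | False | False
True | False | False | False
False | True | False | False
True | True | False | True
False | False | True | True
True | False | True | True
False | True | True | True
True | True | True | True
Counterexample at row 1: with c=False, s=False, w=False, the formula is False.

No, it is not a tautology.


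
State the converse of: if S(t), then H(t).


The converse of (P → Q) is (Q → P). It is not in general equivalent to the original.
Here P = 'S(t)' and Q = 'H(t)'.

If H(t), then S(t).


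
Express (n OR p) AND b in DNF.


Step 1: Distribute ∧ over ∨: (n ∨ p) ∧ b = (n ∧ b) ∨ (p ∧ b).

(n AND b) OR (p AND b)


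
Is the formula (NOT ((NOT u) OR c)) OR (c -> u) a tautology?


Build the truth table over {c, u}:
c | u | φ
---------
F | F | T
T | F | F
F | T | T
T | T | T
Counterexample at row 2: with c=T, u=F, the formula is F.

No, it is not a tautology.


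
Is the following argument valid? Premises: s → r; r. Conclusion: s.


This is affirming the consequent (fallacy). There exist truth assignments where the premises are all true but the conclusion is false.

Invalid.


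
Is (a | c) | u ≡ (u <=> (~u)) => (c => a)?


Compare truth tables:
a | c | u | φ | ψ
-----------------
False | False | False | False | True
True | False | False | True | True
False | True | False | True | True
True | True | False | True | True
False | False | True | True | True
True | False | True | True | True
False | True | True | True | True
True | True | True | True | True
They differ at row 1 (a=False, c=False, u=False): φ=False but ψ=True.

No, they are not logically equivalent.


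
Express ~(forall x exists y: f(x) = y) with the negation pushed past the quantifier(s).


Negation flips each quantifier (∀↔∃) and negates the inner predicate.
¬(forall x exists y: φ) = exists x forall y: ¬φ.

exists x forall y: ~(f(x) = y)


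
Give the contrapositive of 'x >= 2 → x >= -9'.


The contrapositive of (P → Q) is (¬Q → ¬P); it is logically equivalent to the original.
Here P = 'x >= 2' and Q = 'x >= -9'.

If not (x >= -9), then not (x >= 2).


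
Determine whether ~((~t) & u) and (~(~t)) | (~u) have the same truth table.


Compare truth tables:
t | u | φ | ψ
-------------
False | False | True | True
True | False | True | True
False | True | False | False
True | True | True | True
The columns φ and ψ agree on every row.

Yes, they are logically equivalent.


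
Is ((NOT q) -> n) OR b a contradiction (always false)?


Truth table over {b, n, q}:
b | n | q | φ
-------------
F | F | F | F
T | F | F | T
F | T | F | T
T | T | F | T
F | F | T | T
T | F | T | T
F | T | T | T
T | T | T | T
Satisfying assignment at row 2: b=T, n=F, q=F gives T.

No, it is not a contradiction.


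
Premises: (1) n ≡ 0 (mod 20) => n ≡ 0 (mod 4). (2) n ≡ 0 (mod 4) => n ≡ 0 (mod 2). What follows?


Hypothetical syllogism: from (P → Q) and (Q → R), infer (P → R).
Chain the two implications through the shared middle term 'n ≡ 0 (mod 4)'.

n ≡ 0 (mod 20) => n ≡ 0 (mod 2)


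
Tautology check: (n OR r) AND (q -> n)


Build the truth table over {n, q, r}:
n | q | r | φ
-------------
F | F | F | F
T | F | F | T
F | T | F | F
T | T | F | T
F | F | T | T
T | F | T | T
F | T | T | F
T | T | T | T
Counterexample at row 1: with n=F, q=F, r=F, the formula is F.

No, it is not a tautology.


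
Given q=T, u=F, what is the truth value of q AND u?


Conjunction is true only when both operands are true.
Substitute: q=T, u=F.
T AND F evaluates to F.

F


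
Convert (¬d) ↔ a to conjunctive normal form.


Step 1: Rewrite (¬d) ↔ a as ((¬d) → a) ∧ (a → (¬d)).
Step 2: Rewrite each implication as a disjunction.
Step 3: Eliminate any double negations (¬¬X = X).

(d ∨ a) ∧ ((¬a) ∨ (¬d))


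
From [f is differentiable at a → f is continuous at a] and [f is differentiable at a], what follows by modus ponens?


Modus ponens: from (P → Q) and P, infer Q.
P = 'f is differentiable at a' is asserted, and P → Q holds, so Q follows.

f is continuous at a.


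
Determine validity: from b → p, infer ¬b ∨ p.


This matches the form of material implication: the conclusion follows in every model of the premises.

Valid.


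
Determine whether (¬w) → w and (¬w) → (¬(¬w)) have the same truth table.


Compare truth tables:
w | φ | ψ
---------
F | F | F
T | T | T
The columns φ and ψ agree on every row.

Yes, they are logically equivalent.


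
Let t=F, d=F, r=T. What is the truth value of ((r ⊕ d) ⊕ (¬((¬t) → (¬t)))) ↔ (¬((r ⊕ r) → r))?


Substitute t=F, d=F, r=T:
r ⊕ d = T ⊕ F = T
¬t = T
¬t = T
(¬t) → (¬t) = T → T = T
¬((¬t) → (¬t)) = F
(r ⊕ d) ⊕ (¬((¬t) → (¬t))) = T ⊕ F = T
r ⊕ r = T ⊕ T = F
(r ⊕ r) → r = F → T = T
¬((r ⊕ r) → r) = F
((r ⊕ d) ⊕ (¬((¬t) → (¬t)))) ↔ (¬((r ⊕ r) → r)) = T ↔ F = F

F


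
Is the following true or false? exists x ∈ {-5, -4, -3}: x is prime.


Evaluate the predicate on each element: -5:False, -4:False, -3:False.
No element satisfies the predicate.

False


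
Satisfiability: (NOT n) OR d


Search for a satisfying assignment over {d, n}.
Try d=F, n=F: the formula evaluates to T.
A satisfying assignment exists.

Satisfiable.


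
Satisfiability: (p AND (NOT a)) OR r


Search for a satisfying assignment over {a, p, r}.
Try a=F, p=T, r=F: the formula evaluates to T.
A satisfying assignment exists.

Satisfiable.


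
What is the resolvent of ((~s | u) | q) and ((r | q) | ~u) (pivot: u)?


The clauses contain complementary literals u and ~u.
Resolution eliminates this pair and disjoins the remaining literals (merging duplicates).

((q | ~s) | r)


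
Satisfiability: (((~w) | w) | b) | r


Search for a satisfying assignment over {b, r, w}.
Try b=False, r=False, w=False: the formula evaluates to True.
A satisfying assignment exists.

Satisfiable.


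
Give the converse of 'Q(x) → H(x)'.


The converse of (P → Q) is (Q → P). It is not in general equivalent to the original.
Here P = 'Q(x)' and Q = 'H(x)'.

If H(x), then Q(x).


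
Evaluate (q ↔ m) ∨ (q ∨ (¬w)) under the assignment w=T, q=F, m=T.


Substitute w=T, q=F, m=T:
q ↔ m = F ↔ T = F
¬w = F
q ∨ (¬w) = F ∨ F = F
(q ↔ m) ∨ (q ∨ (¬w)) = F ∨ F = F

F


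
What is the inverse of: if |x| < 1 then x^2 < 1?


The inverse of (P → Q) is (¬P → ¬Q). It is equivalent to the converse, not to the original.
Here P = '|x| < 1' and Q = 'x^2 < 1'.

If not (|x| < 1), then not (x^2 < 1).


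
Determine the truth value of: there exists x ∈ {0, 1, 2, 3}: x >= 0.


Evaluate the predicate on each element: 0:T, 1:T, 2:T, 3:T.
Witness x = 0 satisfies the predicate.

T


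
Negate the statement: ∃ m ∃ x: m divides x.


Negation flips each quantifier (∀↔∃) and negates the inner predicate.
¬(∃ m ∃ x: φ) = ∀ m ∀ x: ¬φ.

∀ m ∀ x: ¬(m divides x)


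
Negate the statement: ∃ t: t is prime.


¬(∀ x: φ) = ∃ x: ¬φ, and ¬(∃ x: φ) = ∀ x: ¬φ.
Apply to the existential statement.

∀ t: ¬(t is prime)


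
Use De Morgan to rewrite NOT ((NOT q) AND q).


De Morgan: the negation of a conjunction is the disjunction of the negations.
Distribute NOT across AND, flipping it to OR, and negate each literal.

q OR (NOT q)


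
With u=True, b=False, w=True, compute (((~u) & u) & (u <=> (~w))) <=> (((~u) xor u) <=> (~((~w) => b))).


Substitute u=True, b=False, w=True:
… (earlier sub-steps elided)
~w = False
u <=> (~w) = True <=> False = False
((~u) & u) & (u <=> (~w)) = False & False = False
~u = False
(~u) xor u = False xor True = True
~w = False
(~w) => b = False => False = True
~((~w) => b) = False
((~u) xor u) <=> (~((~w) => b)) = True <=> False = False
(((~u) & u) & (u <=> (~w))) <=> (((~u) xor u) <=> (~((~w) => b))) = False <=> False = True

True


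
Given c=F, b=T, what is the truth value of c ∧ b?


Conjunction is true only when both operands are true.
Substitute: c=F, b=T.
F ∧ T evaluates to F.

F


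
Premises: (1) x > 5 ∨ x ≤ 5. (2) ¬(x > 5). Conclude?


Disjunctive syllogism: from (P ∨ Q) and ¬P, infer Q.
One disjunct, 'x > 5', is ruled out; the other must hold.

x ≤ 5


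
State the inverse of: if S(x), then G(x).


The inverse of (P → Q) is (¬P → ¬Q). It is equivalent to the converse, not to the original.
Here P = 'S(x)' and Q = 'G(x)'.

If not (S(x)), then not (G(x)).


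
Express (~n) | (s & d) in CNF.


Step 1: Distribute ∨ over ∧: (¬n) ∨ (s ∧ d) = ((¬n) ∨ s) ∧ ((¬n) ∨ d).

((~n) | s) & ((~n) | d)


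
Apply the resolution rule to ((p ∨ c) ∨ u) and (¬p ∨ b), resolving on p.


The clauses contain complementary literals p and ¬p.
Resolution eliminates this pair and disjoins the remaining literals (merging duplicates).

((c ∨ u) ∨ b)


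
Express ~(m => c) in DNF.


Step 1: Rewrite implication then negate: ¬(¬m ∨ c) = m ∧ ¬c.

m & (~c)


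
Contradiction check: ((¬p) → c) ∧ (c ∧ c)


Truth table over {c, p}:
c | p | φ
---------
F | F | F
T | F | T
F | T | F
T | T | T
Satisfying assignment at row 2: c=T, p=F gives T.

No, it is not a contradiction.


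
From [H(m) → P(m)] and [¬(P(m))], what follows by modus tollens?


Modus tollens: from (P → Q) and ¬Q, infer ¬P.
Q = 'P(m)' is denied; since P → Q, P must also fail.

Not (H(m)).


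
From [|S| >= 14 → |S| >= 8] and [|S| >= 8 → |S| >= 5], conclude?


Hypothetical syllogism: from (P → Q) and (Q → R), infer (P → R).
Chain the two implications through the shared middle term '|S| >= 8'.

|S| >= 14 → |S| >= 5


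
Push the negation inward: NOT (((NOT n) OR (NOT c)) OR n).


De Morgan: the negation of a disjunction is the conjunction of the negations.
Distribute NOT across OR, flipping it to AND, and negate each literal.

(n AND c) AND (NOT n)


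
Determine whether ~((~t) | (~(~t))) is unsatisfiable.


Truth table over {t}:
t | φ
-----
False | False
True | False
Every row is false.

Yes, it is a contradiction.


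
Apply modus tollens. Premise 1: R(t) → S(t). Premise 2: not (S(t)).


Modus tollens: from (P → Q) and ¬Q, infer ¬P.
Q = 'S(t)' is denied; since P → Q, P must also fail.

Not (R(t)).


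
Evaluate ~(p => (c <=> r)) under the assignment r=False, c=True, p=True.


Substitute r=False, c=True, p=True:
c <=> r = True <=> False = False
p => (c <=> r) = True => False = False
~(p => (c <=> r)) = True

True


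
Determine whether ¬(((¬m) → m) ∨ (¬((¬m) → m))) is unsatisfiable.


Truth table over {m}:
m | φ
-----
F | F
T | F
Every row is false.

Yes, it is a contradiction.


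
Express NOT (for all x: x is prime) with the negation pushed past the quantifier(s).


¬(for all x: φ) = there exists x: ¬φ, and ¬(there exists x: φ) = for all x: ¬φ.
Apply to the universal statement.

there exists x: NOT(x is prime)
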